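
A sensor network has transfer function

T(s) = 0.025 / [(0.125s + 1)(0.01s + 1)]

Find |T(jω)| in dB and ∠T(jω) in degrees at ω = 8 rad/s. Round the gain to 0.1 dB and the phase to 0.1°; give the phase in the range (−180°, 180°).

At ω = 8 rad/s:
pole (1 + j8·0.125) = 1 + j1 → |·| ≈ 1.4142, ∠ ≈ 45.00°
pole (1 + j8·0.01) = 1 + j0.08 → |·| ≈ 1.0032, ∠ ≈ 4.57°
|T| = 0.025 · 1 / (1.4142 · 1.0032) ≈ 0.017621
Gain = 20 log₁₀(0.017621) ≈ -35.08 dB
∠T = (0°) − (45.00° + 4.57°) = -49.57°

-35.1 dB, -49.6°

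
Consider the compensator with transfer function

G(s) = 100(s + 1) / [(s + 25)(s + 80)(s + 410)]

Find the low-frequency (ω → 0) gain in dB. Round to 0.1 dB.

G(0) = 100·1 / (25·80·410) ≈ 0.00012195
20 log₁₀(0.00012195) ≈ -78.28 dB

-78.3 dB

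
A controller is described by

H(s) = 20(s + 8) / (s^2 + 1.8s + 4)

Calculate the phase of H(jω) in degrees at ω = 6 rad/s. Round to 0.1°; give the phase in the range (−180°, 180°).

-124.5°

At s = jω = j6:
zero (s+8): 8 + j6 → |·| = √(8²+6²) = √100 ≈ 10, ∠ = arctan(6/8) ≈ 36.87°
quadratic: (j6)² + 1.8·j6 + 4 = -32 + j10.8 → |·| ≈ 33.773, ∠ ≈ 161.35°
∠H = 36.87° − 161.35° = -124.48°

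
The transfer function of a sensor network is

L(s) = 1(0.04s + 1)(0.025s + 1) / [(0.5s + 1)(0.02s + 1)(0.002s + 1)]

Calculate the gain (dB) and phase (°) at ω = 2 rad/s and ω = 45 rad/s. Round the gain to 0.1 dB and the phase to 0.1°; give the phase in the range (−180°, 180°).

At ω = 2 rad/s:
zero (1 + j2·0.04) = 1 + j0.08 → |·| ≈ 1.0032, ∠ ≈ 4.57°
zero (1 + j2·0.025) = 1 + j0.05 → |·| ≈ 1.0012, ∠ ≈ 2.86°
pole (1 + j2·0.5) = 1 + j1 → |·| ≈ 1.4142, ∠ ≈ 45.00°
pole (1 + j2·0.02) = 1 + j0.04 → |·| ≈ 1.0008, ∠ ≈ 2.29°
pole (1 + j2·0.002) = 1 + j0.004 → |·| ≈ 1, ∠ ≈ 0.23°
|L| = 1 · 1.0032 · 1.0012 / (1.4142 · 1.0008 · 1) ≈ 0.70966
Gain = 20 log₁₀(0.70966) ≈ -2.98 dB
∠L = (4.57° + 2.86°) − (45.00° + 2.29° + 0.23°) = -40.09°

At ω = 45 rad/s:
zero (1 + j45·0.04) = 1 + j1.8 → |·| ≈ 2.0591, ∠ ≈ 60.95°
zero (1 + j45·0.025) = 1 + j1.125 → |·| ≈ 1.5052, ∠ ≈ 48.37°
pole (1 + j45·0.5) = 1 + j22.5 → |·| ≈ 22.522, ∠ ≈ 87.46°
pole (1 + j45·0.02) = 1 + j0.9 → |·| ≈ 1.3454, ∠ ≈ 41.99°
pole (1 + j45·0.002) = 1 + j0.09 → |·| ≈ 1.004, ∠ ≈ 5.14°
|L| = 1 · 2.0591 · 1.5052 / (22.522 · 1.3454 · 1.004) ≈ 0.10188
Gain = 20 log₁₀(0.10188) ≈ -19.84 dB
∠L = (60.95° + 48.37°) − (87.46° + 41.99° + 5.14°) = -25.27°

ω = 2: -3.0 dB, -40.1°; ω = 45: -19.8 dB, -25.3°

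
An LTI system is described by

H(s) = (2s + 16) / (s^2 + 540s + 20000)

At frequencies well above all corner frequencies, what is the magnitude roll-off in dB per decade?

Each pole contributes −20 dB/decade at high frequency; each zero contributes +20 dB/decade.
Net: 1 zero(s) − 2 pole(s) → -20 dB/decade.

-20 dB/decade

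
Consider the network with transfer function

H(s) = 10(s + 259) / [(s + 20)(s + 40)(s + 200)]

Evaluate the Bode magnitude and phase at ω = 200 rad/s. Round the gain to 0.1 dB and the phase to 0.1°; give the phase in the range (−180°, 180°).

-71.0 dB, -170.3°

At s = jω = j200:
zero (s+259): 259 + j200 → |·| = √(259²+200²) = √107081 ≈ 327.23, ∠ = arctan(200/259) ≈ 37.68°
pole (s+20): 20 + j200 → |·| = √(20²+200²) = √40400 ≈ 201, ∠ = arctan(200/20) ≈ 84.29°
pole (s+40): 40 + j200 → |·| = √(40²+200²) = √41600 ≈ 203.96, ∠ = arctan(200/40) ≈ 78.69°
pole (s+200): 200 + j200 → |·| = √(200²+200²) = √80000 ≈ 282.84, ∠ = arctan(200/200) ≈ 45.00°
|H| = 10 · 327.23 / 1.1595e+07 ≈ 0.00028222
Gain = 20 log₁₀(0.00028222) ≈ -70.99 dB
∠H = 37.68° − 207.98° = -170.30°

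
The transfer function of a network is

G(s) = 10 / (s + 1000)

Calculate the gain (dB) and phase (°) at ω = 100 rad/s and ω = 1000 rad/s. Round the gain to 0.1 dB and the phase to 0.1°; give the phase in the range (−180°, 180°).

ω = 100: -40.0 dB, -5.7°; ω = 1000: -43.0 dB, -45.0°

Substitute s = j100:
Numerator: 10 = 10 + j0
Denominator: (j100) + 1000 = 1000 + j100
|N| = √(10² + 0²) ≈ 10, ∠N ≈ 0.00°
|D| = √(1000² + 100²) ≈ 1005, ∠D ≈ 5.71°
|G| = 10 / 1005 ≈ 0.0099502
Gain = 20 log₁₀(0.0099502) ≈ -40.04 dB
∠G = 0.00° − 5.71° = -5.71°

Substitute s = j1000:
Numerator: 10 = 10 + j0
Denominator: (j1000) + 1000 = 1000 + j1000
|N| = √(10² + 0²) ≈ 10, ∠N ≈ 0.00°
|D| = √(1000² + 1000²) ≈ 1414.2, ∠D ≈ 45.00°
|G| = 10 / 1414.2 ≈ 0.0070711
Gain = 20 log₁₀(0.0070711) ≈ -43.01 dB
∠G = 0.00° − 45.00° = -45.00°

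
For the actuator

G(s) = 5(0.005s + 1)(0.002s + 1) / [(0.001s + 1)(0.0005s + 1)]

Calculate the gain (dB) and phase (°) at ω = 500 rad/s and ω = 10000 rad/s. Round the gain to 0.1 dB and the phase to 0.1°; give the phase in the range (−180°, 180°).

At ω = 500 rad/s:
zero (1 + j500·0.005) = 1 + j2.5 → |·| ≈ 2.6926, ∠ ≈ 68.20°
zero (1 + j500·0.002) = 1 + j1 → |·| ≈ 1.4142, ∠ ≈ 45.00°
pole (1 + j500·0.001) = 1 + j0.5 → |·| ≈ 1.118, ∠ ≈ 26.57°
pole (1 + j500·0.0005) = 1 + j0.25 → |·| ≈ 1.0308, ∠ ≈ 14.04°
|G| = 5 · 2.6926 · 1.4142 / (1.118 · 1.0308) ≈ 16.521
Gain = 20 log₁₀(16.521) ≈ 24.36 dB
∠G = (68.20° + 45.00°) − (26.57° + 14.04°) = 72.59°

At ω = 10000 rad/s:
zero (1 + j10000·0.005) = 1 + j50 → |·| ≈ 50.01, ∠ ≈ 88.85°
zero (1 + j10000·0.002) = 1 + j20 → |·| ≈ 20.025, ∠ ≈ 87.14°
pole (1 + j10000·0.001) = 1 + j10 → |·| ≈ 10.05, ∠ ≈ 84.29°
pole (1 + j10000·0.0005) = 1 + j5 → |·| ≈ 5.099, ∠ ≈ 78.69°
|G| = 5 · 50.01 · 20.025 / (10.05 · 5.099) ≈ 97.712
Gain = 20 log₁₀(97.712) ≈ 39.80 dB
∠G = (88.85° + 87.14°) − (84.29° + 78.69°) = 13.01°

ω = 500: 24.4 dB, 72.6°; ω = 10000: 39.8 dB, 13.0°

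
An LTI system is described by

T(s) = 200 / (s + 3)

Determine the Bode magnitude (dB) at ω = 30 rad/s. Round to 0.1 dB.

Substitute s = j30:
Numerator: 200 = 200 + j0
Denominator: (j30) + 3 = 3 + j30
|N| = √(200² + 0²) ≈ 200, ∠N ≈ 0.00°
|D| = √(3² + 30²) ≈ 30.15, ∠D ≈ 84.29°
|T| = 200 / 30.15 ≈ 6.6335
Gain = 20 log₁₀(6.6335) ≈ 16.43 dB

16.4 dB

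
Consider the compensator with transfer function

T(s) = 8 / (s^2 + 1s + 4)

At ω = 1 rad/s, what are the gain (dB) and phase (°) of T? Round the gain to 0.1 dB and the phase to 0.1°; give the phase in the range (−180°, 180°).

At s = jω = j1:
quadratic: (j1)² + 1·j1 + 4 = 3 + j1 → |·| ≈ 3.1623, ∠ ≈ 18.43°
|T| = 8 / 3.1623 ≈ 2.5298
Gain = 20 log₁₀(2.5298) ≈ 8.06 dB
∠T = 0.00° − 18.43° = -18.43°

8.1 dB, -18.4°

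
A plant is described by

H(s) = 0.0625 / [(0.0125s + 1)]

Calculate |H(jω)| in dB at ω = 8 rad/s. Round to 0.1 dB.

At ω = 8 rad/s:
pole (1 + j8·0.0125) = 1 + j0.1 → |·| ≈ 1.005, ∠ ≈ 5.71°
|H| = 0.0625 · 1 / (1.005) ≈ 0.062189
Gain = 20 log₁₀(0.062189) ≈ -24.13 dB

-24.1 dB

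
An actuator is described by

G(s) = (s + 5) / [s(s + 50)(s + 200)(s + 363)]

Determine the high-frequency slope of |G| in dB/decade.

Each pole contributes −20 dB/decade at high frequency; each zero contributes +20 dB/decade.
Net: 1 zero(s) − 4 pole(s) → -60 dB/decade.

-60 dB/decade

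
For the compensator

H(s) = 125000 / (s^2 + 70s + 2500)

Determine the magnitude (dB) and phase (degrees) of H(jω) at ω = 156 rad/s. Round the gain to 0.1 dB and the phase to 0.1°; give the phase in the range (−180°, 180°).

14.2 dB, -153.4°

At s = jω = j156:
quadratic: (j156)² + 70·j156 + 2500 = -21836 + j10920 → |·| ≈ 24414, ∠ ≈ 153.43°
|H| = 125000 / 24414 ≈ 5.12
Gain = 20 log₁₀(5.12) ≈ 14.19 dB
∠H = 0.00° − 153.43° = -153.43°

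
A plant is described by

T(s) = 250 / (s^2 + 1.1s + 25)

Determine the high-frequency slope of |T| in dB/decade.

Each pole contributes −20 dB/decade at high frequency; each zero contributes +20 dB/decade.
Net: 0 zero(s) − 2 pole(s) → -40 dB/decade.

-40 dB/decade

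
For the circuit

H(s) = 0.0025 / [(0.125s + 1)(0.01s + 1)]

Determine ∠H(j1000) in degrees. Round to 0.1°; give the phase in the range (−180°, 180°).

-173.8°

At ω = 1000 rad/s:
pole (1 + j1000·0.125) = 1 + j125 → |·| ≈ 125, ∠ ≈ 89.54°
pole (1 + j1000·0.01) = 1 + j10 → |·| ≈ 10.05, ∠ ≈ 84.29°
∠H = (0°) − (89.54° + 84.29°) = -173.83°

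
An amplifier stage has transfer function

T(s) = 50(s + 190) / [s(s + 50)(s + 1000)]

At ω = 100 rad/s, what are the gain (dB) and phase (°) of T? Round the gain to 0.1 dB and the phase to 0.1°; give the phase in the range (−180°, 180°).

-60.4 dB, -131.4°

At s = jω = j100:
zero (s+190): 190 + j100 → |·| = √(190²+100²) = √46100 ≈ 214.71, ∠ = arctan(100/190) ≈ 27.76°
pole (s+50): 50 + j100 → |·| = √(50²+100²) = √12500 ≈ 111.8, ∠ = arctan(100/50) ≈ 63.43°
pole (s+1000): 1000 + j100 → |·| = √(1000²+100²) = √1010000 ≈ 1005, ∠ = arctan(100/1000) ≈ 5.71°
pole at origin: |s| = 100, ∠ = 90.00° (in denominator)
|T| = 50 · 214.71 / 1.1236e+07 ≈ 0.00095546
Gain = 20 log₁₀(0.00095546) ≈ -60.40 dB
∠T = 27.76° − 159.14° = -131.38°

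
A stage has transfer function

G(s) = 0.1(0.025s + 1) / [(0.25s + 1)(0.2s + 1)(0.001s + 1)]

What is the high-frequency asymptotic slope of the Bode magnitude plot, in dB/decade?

-40 dB/decade

Each pole contributes −20 dB/decade at high frequency; each zero contributes +20 dB/decade.
Net: 1 zero(s) − 3 pole(s) → -40 dB/decade.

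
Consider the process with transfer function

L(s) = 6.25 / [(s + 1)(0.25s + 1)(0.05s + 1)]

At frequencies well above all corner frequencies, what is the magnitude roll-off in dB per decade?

-60 dB/decade

Each pole contributes −20 dB/decade at high frequency; each zero contributes +20 dB/decade.
Net: 0 zero(s) − 3 pole(s) → -60 dB/decade.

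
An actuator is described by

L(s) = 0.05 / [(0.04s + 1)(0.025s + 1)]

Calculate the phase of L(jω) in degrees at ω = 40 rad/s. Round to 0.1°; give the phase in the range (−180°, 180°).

At ω = 40 rad/s:
pole (1 + j40·0.04) = 1 + j1.6 → |·| ≈ 1.8868, ∠ ≈ 57.99°
pole (1 + j40·0.025) = 1 + j1 → |·| ≈ 1.4142, ∠ ≈ 45.00°
∠L = (0°) − (57.99° + 45.00°) = -102.99°

-103.0°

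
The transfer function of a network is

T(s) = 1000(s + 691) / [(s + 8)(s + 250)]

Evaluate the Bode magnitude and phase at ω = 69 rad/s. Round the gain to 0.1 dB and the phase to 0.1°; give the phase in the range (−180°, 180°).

31.7 dB, -93.1°

At s = jω = j69:
zero (s+691): 691 + j69 → |·| = √(691²+69²) = √482242 ≈ 694.44, ∠ = arctan(69/691) ≈ 5.70°
pole (s+8): 8 + j69 → |·| = √(8²+69²) = √4825 ≈ 69.462, ∠ = arctan(69/8) ≈ 83.39°
pole (s+250): 250 + j69 → |·| = √(250²+69²) = √67261 ≈ 259.35, ∠ = arctan(69/250) ≈ 15.43°
|T| = 1000 · 694.44 / 18015 ≈ 38.548
Gain = 20 log₁₀(38.548) ≈ 31.72 dB
∠T = 5.70° − 98.82° = -93.12°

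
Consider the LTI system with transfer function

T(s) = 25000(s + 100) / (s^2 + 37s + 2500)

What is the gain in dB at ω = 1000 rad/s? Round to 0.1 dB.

At s = jω = j1000:
zero (s+100): 100 + j1000 → |·| = √(100²+1000²) = √1010000 ≈ 1005, ∠ = arctan(1000/100) ≈ 84.29°
quadratic: (j1000)² + 37·j1000 + 2500 = -997500 + j37000 → |·| ≈ 9.9819e+05, ∠ ≈ 177.88°
|T| = 25000 · 1005 / 9.9819e+05 ≈ 25.171
Gain = 20 log₁₀(25.171) ≈ 28.02 dB

28.0 dB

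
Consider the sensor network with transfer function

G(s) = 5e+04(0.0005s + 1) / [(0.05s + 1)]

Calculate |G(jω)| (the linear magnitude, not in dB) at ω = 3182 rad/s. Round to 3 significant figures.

At ω = 3182 rad/s:
zero (1 + j3182·0.0005) = 1 + j1.591 → |·| ≈ 1.8792, ∠ ≈ 57.85°
pole (1 + j3182·0.05) = 1 + j159.1 → |·| ≈ 159.1, ∠ ≈ 89.64°
|G| = 5e+04 · 1.8792 / (159.1) ≈ 590.57

591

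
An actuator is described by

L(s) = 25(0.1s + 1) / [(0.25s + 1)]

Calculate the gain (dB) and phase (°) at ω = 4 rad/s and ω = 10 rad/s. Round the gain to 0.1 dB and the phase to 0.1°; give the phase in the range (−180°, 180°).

At ω = 4 rad/s:
zero (1 + j4·0.1) = 1 + j0.4 → |·| ≈ 1.077, ∠ ≈ 21.80°
pole (1 + j4·0.25) = 1 + j1 → |·| ≈ 1.4142, ∠ ≈ 45.00°
|L| = 25 · 1.077 / (1.4142) ≈ 19.039
Gain = 20 log₁₀(19.039) ≈ 25.59 dB
∠L = (21.80°) − (45.00°) = -23.20°

At ω = 10 rad/s:
zero (1 + j10·0.1) = 1 + j1 → |·| ≈ 1.4142, ∠ ≈ 45.00°
pole (1 + j10·0.25) = 1 + j2.5 → |·| ≈ 2.6926, ∠ ≈ 68.20°
|L| = 25 · 1.4142 / (2.6926) ≈ 13.13
Gain = 20 log₁₀(13.13) ≈ 22.37 dB
∠L = (45.00°) − (68.20°) = -23.20°

ω = 4: 25.6 dB, -23.2°; ω = 10: 22.4 dB, -23.2°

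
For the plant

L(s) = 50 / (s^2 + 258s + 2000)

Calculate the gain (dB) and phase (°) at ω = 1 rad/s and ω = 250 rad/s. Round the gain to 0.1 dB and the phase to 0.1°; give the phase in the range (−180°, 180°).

ω = 1: -32.1 dB, -7.4°; ω = 250: -65.0 dB, -133.2°

Substitute s = j1:
Numerator: 50 = 50 + j0
Denominator: (j1)^2 + 258(j1) + 2000 = 1999 + j258
|N| = √(50² + 0²) ≈ 50, ∠N ≈ 0.00°
|D| = √(1999² + 258²) ≈ 2015.6, ∠D ≈ 7.35°
|L| = 50 / 2015.6 ≈ 0.024807
Gain = 20 log₁₀(0.024807) ≈ -32.11 dB
∠L = 0.00° − 7.35° = -7.35°

Substitute s = j250:
Numerator: 50 = 50 + j0
Denominator: (j250)^2 + 258(j250) + 2000 = -60500 + j64500
|N| = √(50² + 0²) ≈ 50, ∠N ≈ 0.00°
|D| = √(60500² + 64500²) ≈ 88434, ∠D ≈ 133.17°
|L| = 50 / 88434 ≈ 0.00056539
Gain = 20 log₁₀(0.00056539) ≈ -64.95 dB
∠L = 0.00° − 133.17° = -133.17°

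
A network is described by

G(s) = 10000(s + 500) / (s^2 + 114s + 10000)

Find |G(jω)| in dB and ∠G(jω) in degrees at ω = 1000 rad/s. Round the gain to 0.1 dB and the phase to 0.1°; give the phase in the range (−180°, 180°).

21.0 dB, -110.0°

At s = jω = j1000:
zero (s+500): 500 + j1000 → |·| = √(500²+1000²) = √1250000 ≈ 1118, ∠ = arctan(1000/500) ≈ 63.43°
quadratic: (j1000)² + 114·j1000 + 10000 = -990000 + j114000 → |·| ≈ 9.9654e+05, ∠ ≈ 173.43°
|G| = 10000 · 1118 / 9.9654e+05 ≈ 11.219
Gain = 20 log₁₀(11.219) ≈ 21.00 dB
∠G = 63.43° − 173.43° = -110.00°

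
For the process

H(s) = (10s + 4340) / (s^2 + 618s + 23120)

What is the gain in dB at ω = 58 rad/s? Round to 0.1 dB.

-19.4 dB

Substitute s = j58:
Numerator: 10(j58) + 4340 = 4340 + j580
Denominator: (j58)^2 + 618(j58) + 23120 = 19756 + j35844
|N| = √(4340² + 580²) ≈ 4378.6, ∠N ≈ 7.61°
|D| = √(19756² + 35844²) ≈ 40928, ∠D ≈ 61.14°
|H| = 4378.6 / 40928 ≈ 0.10698
Gain = 20 log₁₀(0.10698) ≈ -19.41 dB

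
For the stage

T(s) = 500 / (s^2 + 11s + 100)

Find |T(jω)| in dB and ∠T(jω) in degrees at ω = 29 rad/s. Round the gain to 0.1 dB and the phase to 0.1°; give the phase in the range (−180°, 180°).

At s = jω = j29:
quadratic: (j29)² + 11·j29 + 100 = -741 + j319 → |·| ≈ 806.75, ∠ ≈ 156.71°
|T| = 500 / 806.75 ≈ 0.61977
Gain = 20 log₁₀(0.61977) ≈ -4.16 dB
∠T = 0.00° − 156.71° = -156.71°

-4.2 dB, -156.7°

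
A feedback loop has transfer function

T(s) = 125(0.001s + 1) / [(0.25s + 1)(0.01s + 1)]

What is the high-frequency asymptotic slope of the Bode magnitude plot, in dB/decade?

Each pole contributes −20 dB/decade at high frequency; each zero contributes +20 dB/decade.
Net: 1 zero(s) − 2 pole(s) → -20 dB/decade.

-20 dB/decade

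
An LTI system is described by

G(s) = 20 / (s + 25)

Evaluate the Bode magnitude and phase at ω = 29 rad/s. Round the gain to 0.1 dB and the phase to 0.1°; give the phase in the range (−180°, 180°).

Substitute s = j29:
Numerator: 20 = 20 + j0
Denominator: (j29) + 25 = 25 + j29
|N| = √(20² + 0²) ≈ 20, ∠N ≈ 0.00°
|D| = √(25² + 29²) ≈ 38.288, ∠D ≈ 49.24°
|G| = 20 / 38.288 ≈ 0.52236
Gain = 20 log₁₀(0.52236) ≈ -5.64 dB
∠G = 0.00° − 49.24° = -49.24°

-5.6 dB, -49.2°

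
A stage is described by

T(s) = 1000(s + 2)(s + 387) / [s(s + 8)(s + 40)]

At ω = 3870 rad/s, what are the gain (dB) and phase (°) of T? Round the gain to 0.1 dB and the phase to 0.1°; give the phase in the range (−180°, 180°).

-11.7 dB, -95.0°

At s = jω = j3870:
zero (s+2): 2 + j3870 → |·| = √(2²+3870²) = √14976904 ≈ 3870, ∠ = arctan(3870/2) ≈ 89.97°
zero (s+387): 387 + j3870 → |·| = √(387²+3870²) = √15126669 ≈ 3889.3, ∠ = arctan(3870/387) ≈ 84.29°
pole (s+8): 8 + j3870 → |·| = √(8²+3870²) = √14976964 ≈ 3870, ∠ = arctan(3870/8) ≈ 89.88°
pole (s+40): 40 + j3870 → |·| = √(40²+3870²) = √14978500 ≈ 3870.2, ∠ = arctan(3870/40) ≈ 89.41°
pole at origin: |s| = 3870, ∠ = 90.00° (in denominator)
|T| = 1000 · 1.5052e+07 / 5.7964e+10 ≈ 0.25968
Gain = 20 log₁₀(0.25968) ≈ -11.71 dB
∠T = 174.26° − 269.29° = -95.03°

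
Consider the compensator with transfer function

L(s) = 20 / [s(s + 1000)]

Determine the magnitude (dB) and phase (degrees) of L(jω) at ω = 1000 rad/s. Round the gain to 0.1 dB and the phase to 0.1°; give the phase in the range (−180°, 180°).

At s = jω = j1000:
pole (s+1000): 1000 + j1000 → |·| = √(1000²+1000²) = √2000000 ≈ 1414.2, ∠ = arctan(1000/1000) ≈ 45.00°
pole at origin: |s| = 1000, ∠ = 90.00° (in denominator)
|L| = 20 / 1.4142e+06 ≈ 1.4142e-05
Gain = 20 log₁₀(1.4142e-05) ≈ -96.99 dB
∠L = 0.00° − 135.00° = -135.00°

-97.0 dB, -135.0°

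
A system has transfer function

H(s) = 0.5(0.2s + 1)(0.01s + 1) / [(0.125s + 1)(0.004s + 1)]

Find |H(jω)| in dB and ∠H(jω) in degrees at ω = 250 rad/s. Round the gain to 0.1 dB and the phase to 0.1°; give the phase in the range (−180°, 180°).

3.7 dB, 23.9°

At ω = 250 rad/s:
zero (1 + j250·0.2) = 1 + j50 → |·| ≈ 50.01, ∠ ≈ 88.85°
zero (1 + j250·0.01) = 1 + j2.5 → |·| ≈ 2.6926, ∠ ≈ 68.20°
pole (1 + j250·0.125) = 1 + j31.25 → |·| ≈ 31.266, ∠ ≈ 88.17°
pole (1 + j250·0.004) = 1 + j1 → |·| ≈ 1.4142, ∠ ≈ 45.00°
|H| = 0.5 · 50.01 · 2.6926 / (31.266 · 1.4142) ≈ 1.5227
Gain = 20 log₁₀(1.5227) ≈ 3.65 dB
∠H = (88.85° + 68.20°) − (88.17° + 45.00°) = 23.88°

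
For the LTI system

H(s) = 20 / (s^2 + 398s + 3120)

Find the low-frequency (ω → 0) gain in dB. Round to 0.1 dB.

-43.9 dB

H(0) = 20 / 3120 ≈ 0.0064103
20 log₁₀(0.0064103) ≈ -43.86 dB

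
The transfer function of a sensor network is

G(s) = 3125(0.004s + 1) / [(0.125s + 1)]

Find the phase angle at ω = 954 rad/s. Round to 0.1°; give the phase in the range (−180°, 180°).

-14.2°

At ω = 954 rad/s:
zero (1 + j954·0.004) = 1 + j3.816 → |·| ≈ 3.9449, ∠ ≈ 75.32°
pole (1 + j954·0.125) = 1 + j119.25 → |·| ≈ 119.25, ∠ ≈ 89.52°
∠G = (75.32°) − (89.52°) = -14.20°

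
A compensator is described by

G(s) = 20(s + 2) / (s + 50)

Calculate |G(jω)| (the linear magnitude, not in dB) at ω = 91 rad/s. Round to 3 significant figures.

At s = jω = j91:
zero (s+2): 2 + j91 → |·| = √(2²+91²) = √8285 ≈ 91.022, ∠ = arctan(91/2) ≈ 88.74°
pole (s+50): 50 + j91 → |·| = √(50²+91²) = √10781 ≈ 103.83, ∠ = arctan(91/50) ≈ 61.21°
|G| = 20 · 91.022 / 103.83 ≈ 17.533

17.5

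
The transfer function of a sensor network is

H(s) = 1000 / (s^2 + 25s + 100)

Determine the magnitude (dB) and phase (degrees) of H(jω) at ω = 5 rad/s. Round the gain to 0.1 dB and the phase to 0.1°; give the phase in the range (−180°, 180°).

Substitute s = j5:
Numerator: 1000 = 1000 + j0
Denominator: (j5)^2 + 25(j5) + 100 = 75 + j125
|N| = √(1000² + 0²) ≈ 1000, ∠N ≈ 0.00°
|D| = √(75² + 125²) ≈ 145.77, ∠D ≈ 59.04°
|H| = 1000 / 145.77 ≈ 6.8601
Gain = 20 log₁₀(6.8601) ≈ 16.73 dB
∠H = 0.00° − 59.04° = -59.04°

16.7 dB, -59.0°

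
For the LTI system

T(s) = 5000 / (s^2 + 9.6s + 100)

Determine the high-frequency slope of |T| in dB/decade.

Each pole contributes −20 dB/decade at high frequency; each zero contributes +20 dB/decade.
Net: 0 zero(s) − 2 pole(s) → -40 dB/decade.

-40 dB/decade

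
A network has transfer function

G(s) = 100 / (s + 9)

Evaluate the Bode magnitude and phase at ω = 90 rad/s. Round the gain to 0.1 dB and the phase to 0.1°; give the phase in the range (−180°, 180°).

At s = jω = j90:
pole (s+9): 9 + j90 → |·| = √(9²+90²) = √8181 ≈ 90.449, ∠ = arctan(90/9) ≈ 84.29°
|G| = 100 / 90.449 ≈ 1.1056
Gain = 20 log₁₀(1.1056) ≈ 0.87 dB
∠G = 0.00° − 84.29° = -84.29°

0.9 dB, -84.3°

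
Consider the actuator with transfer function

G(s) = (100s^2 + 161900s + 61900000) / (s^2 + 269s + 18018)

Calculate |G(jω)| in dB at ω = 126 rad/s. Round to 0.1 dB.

65.5 dB

Substitute s = j126:
Numerator: 100(j126)^2 + 161900(j126) + 61900000 = 60312400 + j20399400
Denominator: (j126)^2 + 269(j126) + 18018 = 2142 + j33894
|N| = √(60312400² + 20399400²) ≈ 6.3669e+07, ∠N ≈ 18.69°
|D| = √(2142² + 33894²) ≈ 33962, ∠D ≈ 86.38°
|G| = 6.3669e+07 / 33962 ≈ 1874.7
Gain = 20 log₁₀(1874.7) ≈ 65.46 dB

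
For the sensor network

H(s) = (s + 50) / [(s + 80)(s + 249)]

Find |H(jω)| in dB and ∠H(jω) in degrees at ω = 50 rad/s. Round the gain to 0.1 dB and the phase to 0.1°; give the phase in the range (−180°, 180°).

-50.6 dB, 1.6°

At s = jω = j50:
zero (s+50): 50 + j50 → |·| = √(50²+50²) = √5000 ≈ 70.711, ∠ = arctan(50/50) ≈ 45.00°
pole (s+80): 80 + j50 → |·| = √(80²+50²) = √8900 ≈ 94.34, ∠ = arctan(50/80) ≈ 32.01°
pole (s+249): 249 + j50 → |·| = √(249²+50²) = √64501 ≈ 253.97, ∠ = arctan(50/249) ≈ 11.35°
|H| = 1 · 70.711 / 23960 ≈ 0.0029512
Gain = 20 log₁₀(0.0029512) ≈ -50.60 dB
∠H = 45.00° − 43.36° = 1.64°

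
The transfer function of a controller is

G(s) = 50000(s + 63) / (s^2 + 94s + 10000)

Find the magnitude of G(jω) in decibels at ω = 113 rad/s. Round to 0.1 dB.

At s = jω = j113:
zero (s+63): 63 + j113 → |·| = √(63²+113²) = √16738 ≈ 129.38, ∠ = arctan(113/63) ≈ 60.86°
quadratic: (j113)² + 94·j113 + 10000 = -2769 + j10622 → |·| ≈ 10977, ∠ ≈ 104.61°
|G| = 50000 · 129.38 / 10977 ≈ 589.32
Gain = 20 log₁₀(589.32) ≈ 55.41 dB

55.4 dB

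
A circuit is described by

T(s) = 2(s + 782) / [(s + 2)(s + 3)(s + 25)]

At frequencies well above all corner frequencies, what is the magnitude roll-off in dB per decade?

-40 dB/decade

Each pole contributes −20 dB/decade at high frequency; each zero contributes +20 dB/decade.
Net: 1 zero(s) − 3 pole(s) → -40 dB/decade.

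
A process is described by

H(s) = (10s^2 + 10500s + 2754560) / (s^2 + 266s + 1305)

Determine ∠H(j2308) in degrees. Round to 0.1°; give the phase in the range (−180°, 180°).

-19.1°

Substitute s = j2308:
Numerator: 10(j2308)^2 + 10500(j2308) + 2754560 = -50514080 + j24234000
Denominator: (j2308)^2 + 266(j2308) + 1305 = -5325559 + j613928
|N| = √(50514080² + 24234000²) ≈ 5.6026e+07, ∠N ≈ 154.37°
|D| = √(5325559² + 613928²) ≈ 5.3608e+06, ∠D ≈ 173.42°
∠H = 154.37° − 173.42° = -19.05°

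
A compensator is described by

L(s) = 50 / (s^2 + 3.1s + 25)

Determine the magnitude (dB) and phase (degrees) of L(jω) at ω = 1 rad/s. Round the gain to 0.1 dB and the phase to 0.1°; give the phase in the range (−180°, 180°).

At s = jω = j1:
quadratic: (j1)² + 3.1·j1 + 25 = 24 + j3.1 → |·| ≈ 24.199, ∠ ≈ 7.36°
|L| = 50 / 24.199 ≈ 2.0662
Gain = 20 log₁₀(2.0662) ≈ 6.30 dB
∠L = 0.00° − 7.36° = -7.36°

6.3 dB, -7.4°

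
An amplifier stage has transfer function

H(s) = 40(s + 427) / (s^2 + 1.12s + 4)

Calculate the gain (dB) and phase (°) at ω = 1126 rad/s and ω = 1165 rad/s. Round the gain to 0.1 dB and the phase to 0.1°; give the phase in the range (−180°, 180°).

ω = 1126: -28.4 dB, -110.7°; ω = 1165: -28.7 dB, -110.1°

At s = jω = j1126:
zero (s+427): 427 + j1126 → |·| = √(427²+1126²) = √1450205 ≈ 1204.2, ∠ = arctan(1126/427) ≈ 69.23°
quadratic: (j1126)² + 1.12·j1126 + 4 = -1267872 + j1261.12 → |·| ≈ 1.2679e+06, ∠ ≈ 179.94°
|H| = 40 · 1204.2 / 1.2679e+06 ≈ 0.03799
Gain = 20 log₁₀(0.03799) ≈ -28.41 dB
∠H = 69.23° − 179.94° = -110.71°

At s = jω = j1165:
zero (s+427): 427 + j1165 → |·| = √(427²+1165²) = √1539554 ≈ 1240.8, ∠ = arctan(1165/427) ≈ 69.87°
quadratic: (j1165)² + 1.12·j1165 + 4 = -1357221 + j1304.8 → |·| ≈ 1.3572e+06, ∠ ≈ 179.94°
|H| = 40 · 1240.8 / 1.3572e+06 ≈ 0.036569
Gain = 20 log₁₀(0.036569) ≈ -28.74 dB
∠H = 69.87° − 179.94° = -110.07°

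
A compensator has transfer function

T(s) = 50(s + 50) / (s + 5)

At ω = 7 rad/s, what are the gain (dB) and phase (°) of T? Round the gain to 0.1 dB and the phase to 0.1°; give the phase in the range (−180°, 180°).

At s = jω = j7:
zero (s+50): 50 + j7 → |·| = √(50²+7²) = √2549 ≈ 50.488, ∠ = arctan(7/50) ≈ 7.97°
pole (s+5): 5 + j7 → |·| = √(5²+7²) = √74 ≈ 8.6023, ∠ = arctan(7/5) ≈ 54.46°
|T| = 50 · 50.488 / 8.6023 ≈ 293.46
Gain = 20 log₁₀(293.46) ≈ 49.35 dB
∠T = 7.97° − 54.46° = -46.49°

49.4 dB, -46.5°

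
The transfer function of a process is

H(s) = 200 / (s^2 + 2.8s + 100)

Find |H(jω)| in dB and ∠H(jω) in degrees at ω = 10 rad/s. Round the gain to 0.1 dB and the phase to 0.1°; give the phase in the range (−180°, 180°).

At s = jω = j10:
quadratic: (j10)² + 2.8·j10 + 100 = 0 + j28 → |·| ≈ 28, ∠ ≈ 90.00°
|H| = 200 / 28 ≈ 7.1429
Gain = 20 log₁₀(7.1429) ≈ 17.08 dB
∠H = 0.00° − 90.00° = -90.00°

17.1 dB, -90.0°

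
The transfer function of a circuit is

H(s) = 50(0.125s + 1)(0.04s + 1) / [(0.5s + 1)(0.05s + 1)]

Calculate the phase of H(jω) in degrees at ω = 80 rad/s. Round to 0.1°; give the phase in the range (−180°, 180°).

At ω = 80 rad/s:
zero (1 + j80·0.125) = 1 + j10 → |·| ≈ 10.05, ∠ ≈ 84.29°
zero (1 + j80·0.04) = 1 + j3.2 → |·| ≈ 3.3526, ∠ ≈ 72.65°
pole (1 + j80·0.5) = 1 + j40 → |·| ≈ 40.012, ∠ ≈ 88.57°
pole (1 + j80·0.05) = 1 + j4 → |·| ≈ 4.1231, ∠ ≈ 75.96°
∠H = (84.29° + 72.65°) − (88.57° + 75.96°) = -7.59°

-7.6°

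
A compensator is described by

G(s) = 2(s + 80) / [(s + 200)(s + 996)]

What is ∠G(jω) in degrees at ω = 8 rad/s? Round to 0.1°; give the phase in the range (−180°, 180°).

At s = jω = j8:
zero (s+80): 80 + j8 → |·| = √(80²+8²) = √6464 ≈ 80.399, ∠ = arctan(8/80) ≈ 5.71°
pole (s+200): 200 + j8 → |·| = √(200²+8²) = √40064 ≈ 200.16, ∠ = arctan(8/200) ≈ 2.29°
pole (s+996): 996 + j8 → |·| = √(996²+8²) = √992080 ≈ 996.03, ∠ = arctan(8/996) ≈ 0.46°
∠G = 5.71° − 2.75° = 2.96°

3.0°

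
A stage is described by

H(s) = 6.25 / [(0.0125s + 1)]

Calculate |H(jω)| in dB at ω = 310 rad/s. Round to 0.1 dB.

3.9 dB

At ω = 310 rad/s:
pole (1 + j310·0.0125) = 1 + j3.875 → |·| ≈ 4.002, ∠ ≈ 75.53°
|H| = 6.25 · 1 / (4.002) ≈ 1.5617
Gain = 20 log₁₀(1.5617) ≈ 3.87 dB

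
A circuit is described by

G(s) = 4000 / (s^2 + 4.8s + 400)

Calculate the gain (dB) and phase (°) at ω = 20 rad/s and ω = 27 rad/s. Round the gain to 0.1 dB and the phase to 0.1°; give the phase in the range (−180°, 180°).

At s = jω = j20:
quadratic: (j20)² + 4.8·j20 + 400 = 0 + j96 → |·| ≈ 96, ∠ ≈ 90.00°
|G| = 4000 / 96 ≈ 41.667
Gain = 20 log₁₀(41.667) ≈ 32.40 dB
∠G = 0.00° − 90.00° = -90.00°

At s = jω = j27:
quadratic: (j27)² + 4.8·j27 + 400 = -329 + j129.6 → |·| ≈ 353.61, ∠ ≈ 158.50°
|G| = 4000 / 353.61 ≈ 11.312
Gain = 20 log₁₀(11.312) ≈ 21.07 dB
∠G = 0.00° − 158.50° = -158.50°

ω = 20: 32.4 dB, -90.0°; ω = 27: 21.1 dB, -158.5°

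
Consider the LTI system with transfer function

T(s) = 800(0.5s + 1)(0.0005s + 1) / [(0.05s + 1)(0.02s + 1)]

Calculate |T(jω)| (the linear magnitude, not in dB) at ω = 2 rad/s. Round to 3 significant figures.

At ω = 2 rad/s:
zero (1 + j2·0.5) = 1 + j1 → |·| ≈ 1.4142, ∠ ≈ 45.00°
zero (1 + j2·0.0005) = 1 + j0.001 → |·| ≈ 1, ∠ ≈ 0.06°
pole (1 + j2·0.05) = 1 + j0.1 → |·| ≈ 1.005, ∠ ≈ 5.71°
pole (1 + j2·0.02) = 1 + j0.04 → |·| ≈ 1.0008, ∠ ≈ 2.29°
|T| = 800 · 1.4142 · 1 / (1.005 · 1.0008) ≈ 1124.8

1.12e+03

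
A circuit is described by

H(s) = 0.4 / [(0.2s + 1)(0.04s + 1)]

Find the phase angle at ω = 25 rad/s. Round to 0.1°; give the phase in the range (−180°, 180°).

At ω = 25 rad/s:
pole (1 + j25·0.2) = 1 + j5 → |·| ≈ 5.099, ∠ ≈ 78.69°
pole (1 + j25·0.04) = 1 + j1 → |·| ≈ 1.4142, ∠ ≈ 45.00°
∠H = (0°) − (78.69° + 45.00°) = -123.69°

-123.7°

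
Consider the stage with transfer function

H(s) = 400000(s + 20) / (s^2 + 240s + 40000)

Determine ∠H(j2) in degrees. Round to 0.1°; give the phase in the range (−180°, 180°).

5.0°

At s = jω = j2:
zero (s+20): 20 + j2 → |·| = √(20²+2²) = √404 ≈ 20.1, ∠ = arctan(2/20) ≈ 5.71°
quadratic: (j2)² + 240·j2 + 40000 = 39996 + j480 → |·| ≈ 39999, ∠ ≈ 0.69°
∠H = 5.71° − 0.69° = 5.02°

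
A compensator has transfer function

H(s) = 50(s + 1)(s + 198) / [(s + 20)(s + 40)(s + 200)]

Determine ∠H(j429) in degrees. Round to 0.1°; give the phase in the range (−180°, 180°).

At s = jω = j429:
zero (s+1): 1 + j429 → |·| = √(1²+429²) = √184042 ≈ 429, ∠ = arctan(429/1) ≈ 89.87°
zero (s+198): 198 + j429 → |·| = √(198²+429²) = √223245 ≈ 472.49, ∠ = arctan(429/198) ≈ 65.22°
pole (s+20): 20 + j429 → |·| = √(20²+429²) = √184441 ≈ 429.47, ∠ = arctan(429/20) ≈ 87.33°
pole (s+40): 40 + j429 → |·| = √(40²+429²) = √185641 ≈ 430.86, ∠ = arctan(429/40) ≈ 84.67°
pole (s+200): 200 + j429 → |·| = √(200²+429²) = √224041 ≈ 473.33, ∠ = arctan(429/200) ≈ 65.01°
∠H = 155.09° − 237.01° = -81.92°

-81.9°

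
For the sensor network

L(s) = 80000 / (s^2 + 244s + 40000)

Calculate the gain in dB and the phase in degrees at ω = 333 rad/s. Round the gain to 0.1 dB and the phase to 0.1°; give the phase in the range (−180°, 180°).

At s = jω = j333:
quadratic: (j333)² + 244·j333 + 40000 = -70889 + j81252 → |·| ≈ 1.0783e+05, ∠ ≈ 131.10°
|L| = 80000 / 1.0783e+05 ≈ 0.74191
Gain = 20 log₁₀(0.74191) ≈ -2.59 dB
∠L = 0.00° − 131.10° = -131.10°

-2.6 dB, -131.1°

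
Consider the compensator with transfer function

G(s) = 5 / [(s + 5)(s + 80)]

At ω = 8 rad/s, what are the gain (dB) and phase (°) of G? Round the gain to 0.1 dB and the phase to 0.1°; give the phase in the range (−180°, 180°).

At s = jω = j8:
pole (s+5): 5 + j8 → |·| = √(5²+8²) = √89 ≈ 9.434, ∠ = arctan(8/5) ≈ 57.99°
pole (s+80): 80 + j8 → |·| = √(80²+8²) = √6464 ≈ 80.399, ∠ = arctan(8/80) ≈ 5.71°
|G| = 5 / 758.48 ≈ 0.0065921
Gain = 20 log₁₀(0.0065921) ≈ -43.62 dB
∠G = 0.00° − 63.70° = -63.70°

-43.6 dB, -63.7°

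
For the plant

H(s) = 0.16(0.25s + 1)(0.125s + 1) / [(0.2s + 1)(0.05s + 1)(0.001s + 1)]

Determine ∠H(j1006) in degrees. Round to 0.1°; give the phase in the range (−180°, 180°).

At ω = 1006 rad/s:
zero (1 + j1006·0.25) = 1 + j251.5 → |·| ≈ 251.5, ∠ ≈ 89.77°
zero (1 + j1006·0.125) = 1 + j125.75 → |·| ≈ 125.75, ∠ ≈ 89.54°
pole (1 + j1006·0.2) = 1 + j201.2 → |·| ≈ 201.2, ∠ ≈ 89.72°
pole (1 + j1006·0.05) = 1 + j50.3 → |·| ≈ 50.31, ∠ ≈ 88.86°
pole (1 + j1006·0.001) = 1 + j1.006 → |·| ≈ 1.4185, ∠ ≈ 45.17°
∠H = (89.77° + 89.54°) − (89.72° + 88.86° + 45.17°) = -44.44°

-44.4°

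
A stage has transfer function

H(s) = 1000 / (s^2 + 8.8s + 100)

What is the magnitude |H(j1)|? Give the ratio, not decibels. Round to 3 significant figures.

At s = jω = j1:
quadratic: (j1)² + 8.8·j1 + 100 = 99 + j8.8 → |·| ≈ 99.39, ∠ ≈ 5.08°
|H| = 1000 / 99.39 ≈ 10.061

10.1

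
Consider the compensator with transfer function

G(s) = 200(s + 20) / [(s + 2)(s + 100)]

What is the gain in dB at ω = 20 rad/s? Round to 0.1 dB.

8.8 dB

At s = jω = j20:
zero (s+20): 20 + j20 → |·| = √(20²+20²) = √800 ≈ 28.284, ∠ = arctan(20/20) ≈ 45.00°
pole (s+2): 2 + j20 → |·| = √(2²+20²) = √404 ≈ 20.1, ∠ = arctan(20/2) ≈ 84.29°
pole (s+100): 100 + j20 → |·| = √(100²+20²) = √10400 ≈ 101.98, ∠ = arctan(20/100) ≈ 11.31°
|G| = 200 · 28.284 / 2049.8 ≈ 2.7597
Gain = 20 log₁₀(2.7597) ≈ 8.82 dB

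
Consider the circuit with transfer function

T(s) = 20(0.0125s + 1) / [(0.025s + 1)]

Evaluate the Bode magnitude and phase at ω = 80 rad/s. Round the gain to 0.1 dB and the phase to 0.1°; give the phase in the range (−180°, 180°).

At ω = 80 rad/s:
zero (1 + j80·0.0125) = 1 + j1 → |·| ≈ 1.4142, ∠ ≈ 45.00°
pole (1 + j80·0.025) = 1 + j2 → |·| ≈ 2.2361, ∠ ≈ 63.43°
|T| = 20 · 1.4142 / (2.2361) ≈ 12.649
Gain = 20 log₁₀(12.649) ≈ 22.04 dB
∠T = (45.00°) − (63.43°) = -18.43°

22.0 dB, -18.4°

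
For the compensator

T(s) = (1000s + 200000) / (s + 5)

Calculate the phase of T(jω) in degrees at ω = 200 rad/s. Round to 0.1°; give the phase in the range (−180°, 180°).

-43.6°

Substitute s = j200:
Numerator: 1000(j200) + 200000 = 200000 + j200000
Denominator: (j200) + 5 = 5 + j200
|N| = √(200000² + 200000²) ≈ 2.8284e+05, ∠N ≈ 45.00°
|D| = √(5² + 200²) ≈ 200.06, ∠D ≈ 88.57°
∠T = 45.00° − 88.57° = -43.57°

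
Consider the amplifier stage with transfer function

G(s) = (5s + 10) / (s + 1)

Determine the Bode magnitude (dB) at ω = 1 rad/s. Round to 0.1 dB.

Substitute s = j1:
Numerator: 5(j1) + 10 = 10 + j5
Denominator: (j1) + 1 = 1 + j1
|N| = √(10² + 5²) ≈ 11.18, ∠N ≈ 26.57°
|D| = √(1² + 1²) ≈ 1.4142, ∠D ≈ 45.00°
|G| = 11.18 / 1.4142 ≈ 7.9055
Gain = 20 log₁₀(7.9055) ≈ 17.96 dB

18.0 dB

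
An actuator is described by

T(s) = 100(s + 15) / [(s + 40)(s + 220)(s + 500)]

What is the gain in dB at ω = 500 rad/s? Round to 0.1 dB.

At s = jω = j500:
zero (s+15): 15 + j500 → |·| = √(15²+500²) = √250225 ≈ 500.22, ∠ = arctan(500/15) ≈ 88.28°
pole (s+40): 40 + j500 → |·| = √(40²+500²) = √251600 ≈ 501.6, ∠ = arctan(500/40) ≈ 85.43°
pole (s+220): 220 + j500 → |·| = √(220²+500²) = √298400 ≈ 546.26, ∠ = arctan(500/220) ≈ 66.25°
pole (s+500): 500 + j500 → |·| = √(500²+500²) = √500000 ≈ 707.11, ∠ = arctan(500/500) ≈ 45.00°
|T| = 100 · 500.22 / 1.9375e+08 ≈ 0.00025818
Gain = 20 log₁₀(0.00025818) ≈ -71.76 dB

-71.8 dB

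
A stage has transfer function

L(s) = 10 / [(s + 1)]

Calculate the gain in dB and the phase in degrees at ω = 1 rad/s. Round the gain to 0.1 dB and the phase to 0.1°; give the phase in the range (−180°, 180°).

At ω = 1 rad/s:
pole (1 + j1·1) = 1 + j1 → |·| ≈ 1.4142, ∠ ≈ 45.00°
|L| = 10 · 1 / (1.4142) ≈ 7.0711
Gain = 20 log₁₀(7.0711) ≈ 16.99 dB
∠L = (0°) − (45.00°) = -45.00°

17.0 dB, -45.0°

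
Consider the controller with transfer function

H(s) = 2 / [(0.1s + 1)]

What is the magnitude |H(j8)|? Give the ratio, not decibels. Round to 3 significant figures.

At ω = 8 rad/s:
pole (1 + j8·0.1) = 1 + j0.8 → |·| ≈ 1.2806, ∠ ≈ 38.66°
|H| = 2 · 1 / (1.2806) ≈ 1.5618

1.56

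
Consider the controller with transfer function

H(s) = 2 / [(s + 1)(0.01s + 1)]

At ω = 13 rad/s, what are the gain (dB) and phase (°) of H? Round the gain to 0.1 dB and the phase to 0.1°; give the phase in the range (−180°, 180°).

-16.4 dB, -93.0°

At ω = 13 rad/s:
pole (1 + j13·1) = 1 + j13 → |·| ≈ 13.038, ∠ ≈ 85.60°
pole (1 + j13·0.01) = 1 + j0.13 → |·| ≈ 1.0084, ∠ ≈ 7.41°
|H| = 2 · 1 / (13.038 · 1.0084) ≈ 0.15212
Gain = 20 log₁₀(0.15212) ≈ -16.36 dB
∠H = (0°) − (85.60° + 7.41°) = -93.01°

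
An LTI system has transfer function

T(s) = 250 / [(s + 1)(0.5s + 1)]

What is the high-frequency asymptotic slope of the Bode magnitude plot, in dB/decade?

-40 dB/decade

Each pole contributes −20 dB/decade at high frequency; each zero contributes +20 dB/decade.
Net: 0 zero(s) − 2 pole(s) → -40 dB/decade.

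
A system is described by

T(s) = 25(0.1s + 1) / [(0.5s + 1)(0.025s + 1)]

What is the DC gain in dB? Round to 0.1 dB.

28.0 dB

T(0) = 25 · 1 / 1 = 25
20 log₁₀(25) ≈ 27.96 dB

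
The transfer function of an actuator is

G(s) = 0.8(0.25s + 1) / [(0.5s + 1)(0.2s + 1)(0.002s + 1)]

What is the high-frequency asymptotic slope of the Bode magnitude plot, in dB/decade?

Each pole contributes −20 dB/decade at high frequency; each zero contributes +20 dB/decade.
Net: 1 zero(s) − 3 pole(s) → -40 dB/decade.

-40 dB/decade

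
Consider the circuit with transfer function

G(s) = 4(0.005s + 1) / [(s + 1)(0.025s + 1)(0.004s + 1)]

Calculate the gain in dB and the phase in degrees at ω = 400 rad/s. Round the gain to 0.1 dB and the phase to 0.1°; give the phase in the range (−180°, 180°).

At ω = 400 rad/s:
zero (1 + j400·0.005) = 1 + j2 → |·| ≈ 2.2361, ∠ ≈ 63.43°
pole (1 + j400·1) = 1 + j400 → |·| ≈ 400, ∠ ≈ 89.86°
pole (1 + j400·0.025) = 1 + j10 → |·| ≈ 10.05, ∠ ≈ 84.29°
pole (1 + j400·0.004) = 1 + j1.6 → |·| ≈ 1.8868, ∠ ≈ 57.99°
|G| = 4 · 2.2361 / (400 · 10.05 · 1.8868) ≈ 0.0011792
Gain = 20 log₁₀(0.0011792) ≈ -58.57 dB
∠G = (63.43°) − (89.86° + 84.29° + 57.99°) = -168.71°

-58.6 dB, -168.7°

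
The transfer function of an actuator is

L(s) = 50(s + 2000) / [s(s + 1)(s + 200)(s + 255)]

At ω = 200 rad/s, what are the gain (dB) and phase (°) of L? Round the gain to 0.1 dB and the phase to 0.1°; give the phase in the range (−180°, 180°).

-91.2 dB, 102.9°

At s = jω = j200:
zero (s+2000): 2000 + j200 → |·| = √(2000²+200²) = √4040000 ≈ 2010, ∠ = arctan(200/2000) ≈ 5.71°
pole (s+1): 1 + j200 → |·| = √(1²+200²) = √40001 ≈ 200, ∠ = arctan(200/1) ≈ 89.71°
pole (s+200): 200 + j200 → |·| = √(200²+200²) = √80000 ≈ 282.84, ∠ = arctan(200/200) ≈ 45.00°
pole (s+255): 255 + j200 → |·| = √(255²+200²) = √105025 ≈ 324.08, ∠ = arctan(200/255) ≈ 38.11°
pole at origin: |s| = 200, ∠ = 90.00° (in denominator)
|L| = 50 · 2010 / 3.6665e+09 ≈ 2.741e-05
Gain = 20 log₁₀(2.741e-05) ≈ -91.24 dB
∠L = 5.71° − 262.82° = -257.11° ≡ 102.89° (principal value)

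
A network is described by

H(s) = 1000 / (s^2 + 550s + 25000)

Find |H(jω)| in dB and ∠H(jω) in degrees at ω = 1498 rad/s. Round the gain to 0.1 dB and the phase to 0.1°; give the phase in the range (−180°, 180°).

Substitute s = j1498:
Numerator: 1000 = 1000 + j0
Denominator: (j1498)^2 + 550(j1498) + 25000 = -2219004 + j823900
|N| = √(1000² + 0²) ≈ 1000, ∠N ≈ 0.00°
|D| = √(2219004² + 823900²) ≈ 2.367e+06, ∠D ≈ 159.63°
|H| = 1000 / 2.367e+06 ≈ 0.00042248
Gain = 20 log₁₀(0.00042248) ≈ -67.48 dB
∠H = 0.00° − 159.63° = -159.63°

-67.5 dB, -159.6°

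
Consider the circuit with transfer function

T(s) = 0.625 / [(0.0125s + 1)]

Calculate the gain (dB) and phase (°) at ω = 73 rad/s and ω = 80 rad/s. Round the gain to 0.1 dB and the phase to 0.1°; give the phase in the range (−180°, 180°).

At ω = 73 rad/s:
pole (1 + j73·0.0125) = 1 + j0.9125 → |·| ≈ 1.3538, ∠ ≈ 42.38°
|T| = 0.625 · 1 / (1.3538) ≈ 0.46166
Gain = 20 log₁₀(0.46166) ≈ -6.71 dB
∠T = (0°) − (42.38°) = -42.38°

At ω = 80 rad/s:
pole (1 + j80·0.0125) = 1 + j1 → |·| ≈ 1.4142, ∠ ≈ 45.00°
|T| = 0.625 · 1 / (1.4142) ≈ 0.44195
Gain = 20 log₁₀(0.44195) ≈ -7.09 dB
∠T = (0°) − (45.00°) = -45.00°

ω = 73: -6.7 dB, -42.4°; ω = 80: -7.1 dB, -45.0°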